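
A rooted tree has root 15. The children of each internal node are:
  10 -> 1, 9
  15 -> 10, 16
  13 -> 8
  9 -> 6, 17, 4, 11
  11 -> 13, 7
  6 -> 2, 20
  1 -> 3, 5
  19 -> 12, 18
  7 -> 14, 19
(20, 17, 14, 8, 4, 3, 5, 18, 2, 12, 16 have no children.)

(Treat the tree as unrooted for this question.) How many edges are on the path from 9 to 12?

4

9–11–7–19–12: 4 edges.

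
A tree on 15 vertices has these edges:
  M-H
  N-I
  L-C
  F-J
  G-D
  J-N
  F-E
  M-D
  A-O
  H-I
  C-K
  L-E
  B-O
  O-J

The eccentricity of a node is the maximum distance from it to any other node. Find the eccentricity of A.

The node farthest from A is G, via A-O-J-N-I-H-M-D-G — 8 edges.

8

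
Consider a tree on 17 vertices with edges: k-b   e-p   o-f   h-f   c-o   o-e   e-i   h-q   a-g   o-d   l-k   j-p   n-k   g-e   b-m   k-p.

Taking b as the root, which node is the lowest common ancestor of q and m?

Ancestors of q (toward the root): q, h, f, o, e, p, k, b.
Ancestors of m: m, b.
The deepest node appearing in both lists is b.

b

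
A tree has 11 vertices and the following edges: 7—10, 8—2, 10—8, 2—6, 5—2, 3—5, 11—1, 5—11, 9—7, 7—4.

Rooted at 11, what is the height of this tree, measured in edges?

6

A deepest node is 9, reached by 11-5-2-8-10-7-9.
That path has 6 edges, so the height is 6.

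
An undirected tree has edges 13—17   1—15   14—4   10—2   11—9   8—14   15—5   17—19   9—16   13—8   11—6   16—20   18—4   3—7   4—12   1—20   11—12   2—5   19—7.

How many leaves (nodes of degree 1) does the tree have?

Exactly 4 nodes have a single neighbour: 3, 6, 10, 18.

4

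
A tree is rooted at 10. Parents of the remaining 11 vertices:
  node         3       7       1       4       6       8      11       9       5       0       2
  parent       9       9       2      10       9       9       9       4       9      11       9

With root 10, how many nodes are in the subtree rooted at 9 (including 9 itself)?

10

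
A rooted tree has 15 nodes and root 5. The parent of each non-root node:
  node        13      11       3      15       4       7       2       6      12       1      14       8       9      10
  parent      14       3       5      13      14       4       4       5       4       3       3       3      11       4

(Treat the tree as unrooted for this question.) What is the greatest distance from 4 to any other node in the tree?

The node farthest from 4 is 6 (9 also at distance 4), via 4–14–3–5–6 — 4 edges.

4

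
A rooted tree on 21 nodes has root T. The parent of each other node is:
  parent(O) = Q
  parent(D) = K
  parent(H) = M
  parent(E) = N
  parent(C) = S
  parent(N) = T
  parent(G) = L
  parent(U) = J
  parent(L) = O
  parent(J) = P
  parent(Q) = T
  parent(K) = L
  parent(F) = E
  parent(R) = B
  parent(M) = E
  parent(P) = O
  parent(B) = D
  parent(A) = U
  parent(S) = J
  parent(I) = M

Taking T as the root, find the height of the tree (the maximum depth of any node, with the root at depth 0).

R sits deepest: T – Q – O – L – K – D – B – R — 7 edges from the root.

7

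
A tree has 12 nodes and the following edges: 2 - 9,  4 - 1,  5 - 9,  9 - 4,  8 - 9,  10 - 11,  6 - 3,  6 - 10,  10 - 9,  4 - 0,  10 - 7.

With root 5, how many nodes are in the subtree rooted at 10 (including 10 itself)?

5

Descendants of 10 (including itself): 10, 11, 6, 7, 3. That's 5.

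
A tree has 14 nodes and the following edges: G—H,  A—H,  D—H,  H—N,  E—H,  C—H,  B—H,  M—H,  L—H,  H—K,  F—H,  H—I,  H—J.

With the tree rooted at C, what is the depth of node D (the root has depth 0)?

C → H → D — 2 edges.

2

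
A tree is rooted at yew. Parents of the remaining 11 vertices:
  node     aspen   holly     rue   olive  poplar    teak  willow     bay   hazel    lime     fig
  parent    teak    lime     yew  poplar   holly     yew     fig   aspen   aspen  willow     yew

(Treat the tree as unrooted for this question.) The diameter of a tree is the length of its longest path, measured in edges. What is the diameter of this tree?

BFS from bay reaches olive last, at distance 9; BFS from olive confirms no node is farther.
Path: bay – aspen – teak – yew – fig – willow – lime – holly – poplar – olive.

9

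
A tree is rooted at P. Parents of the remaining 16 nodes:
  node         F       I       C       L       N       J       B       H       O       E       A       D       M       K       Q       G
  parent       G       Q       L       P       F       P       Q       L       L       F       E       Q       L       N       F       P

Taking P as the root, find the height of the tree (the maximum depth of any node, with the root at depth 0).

The longest root-to-leaf path is P – G – F – Q – D (4 edges).

4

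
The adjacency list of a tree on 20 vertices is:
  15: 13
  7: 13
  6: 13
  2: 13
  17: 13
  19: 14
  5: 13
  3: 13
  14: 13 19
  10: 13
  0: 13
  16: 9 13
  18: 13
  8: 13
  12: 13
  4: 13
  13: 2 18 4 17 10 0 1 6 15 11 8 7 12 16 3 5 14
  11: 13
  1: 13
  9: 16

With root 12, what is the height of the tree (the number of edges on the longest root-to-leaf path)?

3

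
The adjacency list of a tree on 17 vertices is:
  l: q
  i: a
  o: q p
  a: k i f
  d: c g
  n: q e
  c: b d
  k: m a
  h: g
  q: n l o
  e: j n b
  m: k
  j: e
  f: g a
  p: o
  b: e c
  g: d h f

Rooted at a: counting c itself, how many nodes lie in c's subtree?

9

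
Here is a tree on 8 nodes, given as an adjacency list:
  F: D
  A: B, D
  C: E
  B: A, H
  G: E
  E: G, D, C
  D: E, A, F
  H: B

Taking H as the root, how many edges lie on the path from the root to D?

3

Path from H to D: H–B–A–D, which has 3 edges.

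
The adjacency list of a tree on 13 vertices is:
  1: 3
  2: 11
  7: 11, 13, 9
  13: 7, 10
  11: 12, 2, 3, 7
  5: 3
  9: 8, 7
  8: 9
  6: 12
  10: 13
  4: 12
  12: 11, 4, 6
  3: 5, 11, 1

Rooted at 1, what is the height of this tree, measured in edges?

5

The longest root-to-leaf path is 1-3-11-7-13-10 (5 edges).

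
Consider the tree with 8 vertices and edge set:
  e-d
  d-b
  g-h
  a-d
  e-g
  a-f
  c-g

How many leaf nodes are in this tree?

Exactly 4 nodes have a single neighbour: b, c, f, h.

4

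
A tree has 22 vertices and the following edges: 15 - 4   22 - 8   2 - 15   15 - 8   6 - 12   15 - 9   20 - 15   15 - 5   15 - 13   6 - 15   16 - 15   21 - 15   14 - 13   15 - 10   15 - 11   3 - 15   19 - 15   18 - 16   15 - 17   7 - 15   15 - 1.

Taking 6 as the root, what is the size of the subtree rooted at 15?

Descendants of 15 (including itself): 15, 7, 11, 20, 21, 5, 8, 16, 13, 10, 19, 1, 17, 4, 9, 2, 3, 22, 18, 14. That's 20.

20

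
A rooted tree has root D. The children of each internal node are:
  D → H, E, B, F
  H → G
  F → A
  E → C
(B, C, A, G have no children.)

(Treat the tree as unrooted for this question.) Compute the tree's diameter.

4

BFS from C reaches G last, at distance 4; BFS from G confirms no node is farther.
Path: C–E–D–H–G.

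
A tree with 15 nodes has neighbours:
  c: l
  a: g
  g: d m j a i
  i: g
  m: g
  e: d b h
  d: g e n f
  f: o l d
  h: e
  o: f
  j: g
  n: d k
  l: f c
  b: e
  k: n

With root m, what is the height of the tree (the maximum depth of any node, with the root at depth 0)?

The longest root-to-leaf path is m – g – d – f – l – c (5 edges).

5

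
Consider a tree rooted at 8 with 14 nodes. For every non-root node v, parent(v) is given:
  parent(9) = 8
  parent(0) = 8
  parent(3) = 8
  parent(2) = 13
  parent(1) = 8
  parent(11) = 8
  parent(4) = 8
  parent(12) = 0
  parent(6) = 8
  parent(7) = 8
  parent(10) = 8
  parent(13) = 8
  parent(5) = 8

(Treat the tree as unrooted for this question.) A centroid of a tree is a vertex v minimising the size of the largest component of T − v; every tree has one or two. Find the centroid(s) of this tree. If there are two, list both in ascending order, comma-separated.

8

Delete 8: the remaining components have sizes 2, 2, 1, 1, 1, 1, 1, 1, 1, 1, 1. Max 2 ≤ 7, so 8 is a centroid.
Every other node leaves some component of size > 7, so the centroid is unique.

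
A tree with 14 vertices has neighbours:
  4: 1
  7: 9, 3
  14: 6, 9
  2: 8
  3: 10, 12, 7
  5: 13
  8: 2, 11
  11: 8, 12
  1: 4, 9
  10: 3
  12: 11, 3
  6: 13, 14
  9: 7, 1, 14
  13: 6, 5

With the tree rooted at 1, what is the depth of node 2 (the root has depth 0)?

7

1–9–7–3–12–11–8–2 — 7 edges.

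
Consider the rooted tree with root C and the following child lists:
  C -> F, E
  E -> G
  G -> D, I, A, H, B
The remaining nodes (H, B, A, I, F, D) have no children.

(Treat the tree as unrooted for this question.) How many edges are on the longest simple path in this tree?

4

Starting from F, a farthest node is H at distance 4.
One longest path: F-C-E-G-H.
So the diameter is 4.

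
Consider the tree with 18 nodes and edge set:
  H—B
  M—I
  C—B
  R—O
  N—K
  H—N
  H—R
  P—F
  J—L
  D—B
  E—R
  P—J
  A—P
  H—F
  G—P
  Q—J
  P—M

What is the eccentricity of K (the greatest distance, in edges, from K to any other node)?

6

The node farthest from K is I (L, Q also at distance 6), via K – N – H – F – P – M – I — 6 edges.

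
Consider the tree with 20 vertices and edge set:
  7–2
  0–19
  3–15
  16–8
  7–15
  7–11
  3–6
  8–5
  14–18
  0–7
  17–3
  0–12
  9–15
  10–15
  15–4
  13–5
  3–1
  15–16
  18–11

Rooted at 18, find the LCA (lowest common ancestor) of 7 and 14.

18

7's ancestor chain is 7, 11, 18 and 14's is 14, 18; they first meet at 18.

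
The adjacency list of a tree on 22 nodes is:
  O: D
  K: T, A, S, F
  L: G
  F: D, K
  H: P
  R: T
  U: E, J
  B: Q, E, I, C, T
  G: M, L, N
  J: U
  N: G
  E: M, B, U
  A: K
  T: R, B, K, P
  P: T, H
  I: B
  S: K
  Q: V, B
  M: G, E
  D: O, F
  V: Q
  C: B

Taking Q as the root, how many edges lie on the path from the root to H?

Q – B – T – P – H — 4 edges.

4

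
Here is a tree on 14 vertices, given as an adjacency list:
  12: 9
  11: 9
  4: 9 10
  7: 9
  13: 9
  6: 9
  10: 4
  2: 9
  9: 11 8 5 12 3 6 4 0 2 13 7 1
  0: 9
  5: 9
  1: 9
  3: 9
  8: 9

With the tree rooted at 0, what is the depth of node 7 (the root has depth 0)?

Climbing from 7 to the root: 7–9–0. That's 2 steps.

2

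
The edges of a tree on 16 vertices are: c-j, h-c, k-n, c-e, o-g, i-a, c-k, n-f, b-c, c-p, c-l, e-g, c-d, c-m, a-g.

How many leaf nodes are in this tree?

10

The leaves are b, d, f, h, i, j, l, m, o, p.
That is 10 leaves.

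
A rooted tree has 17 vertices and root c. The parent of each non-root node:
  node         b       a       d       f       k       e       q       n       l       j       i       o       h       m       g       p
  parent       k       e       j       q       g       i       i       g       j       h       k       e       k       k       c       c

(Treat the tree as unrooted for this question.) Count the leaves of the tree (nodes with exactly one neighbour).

Exactly 9 nodes have a single neighbour: a, b, d, f, l, m, n, o, p.

9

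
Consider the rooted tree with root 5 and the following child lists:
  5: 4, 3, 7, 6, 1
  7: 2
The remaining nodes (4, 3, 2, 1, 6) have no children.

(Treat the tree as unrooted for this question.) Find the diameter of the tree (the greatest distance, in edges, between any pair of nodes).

3

BFS from 2 reaches 1 last, at distance 3; BFS from 1 confirms no node is farther.
Path: 2–7–5–1.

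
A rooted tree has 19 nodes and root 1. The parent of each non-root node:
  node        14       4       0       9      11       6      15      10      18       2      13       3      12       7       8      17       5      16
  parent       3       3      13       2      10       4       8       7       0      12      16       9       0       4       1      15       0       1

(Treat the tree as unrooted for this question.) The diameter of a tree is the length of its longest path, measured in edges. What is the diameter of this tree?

Starting from 17, a farthest node is 11 at distance 14.
One longest path: 17–15–8–1–16–13–0–12–2–9–3–4–7–10–11.
So the diameter is 14.

14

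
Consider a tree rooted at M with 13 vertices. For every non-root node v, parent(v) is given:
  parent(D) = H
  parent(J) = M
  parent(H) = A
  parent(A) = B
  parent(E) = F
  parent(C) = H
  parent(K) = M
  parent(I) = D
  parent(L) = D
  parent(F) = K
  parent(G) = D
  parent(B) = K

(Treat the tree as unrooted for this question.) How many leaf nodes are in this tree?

6

The leaves are C, E, G, I, J, L.
That is 6 leaves.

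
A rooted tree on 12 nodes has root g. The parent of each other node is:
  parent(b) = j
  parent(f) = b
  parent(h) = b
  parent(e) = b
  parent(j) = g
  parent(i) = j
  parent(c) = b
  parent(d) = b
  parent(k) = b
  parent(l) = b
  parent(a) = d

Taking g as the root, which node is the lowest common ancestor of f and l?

b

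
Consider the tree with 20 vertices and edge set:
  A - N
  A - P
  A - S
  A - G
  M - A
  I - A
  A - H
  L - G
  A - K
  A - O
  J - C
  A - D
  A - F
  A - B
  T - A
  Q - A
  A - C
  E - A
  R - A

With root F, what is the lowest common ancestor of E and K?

A

E's ancestor chain is E, A, F and K's is K, A, F; they first meet at A.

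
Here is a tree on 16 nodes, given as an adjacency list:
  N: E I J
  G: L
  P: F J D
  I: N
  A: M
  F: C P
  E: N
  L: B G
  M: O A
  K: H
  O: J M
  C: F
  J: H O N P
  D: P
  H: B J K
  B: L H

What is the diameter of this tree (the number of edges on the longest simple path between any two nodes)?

7

BFS from G reaches C last, at distance 7; BFS from C confirms no node is farther.
Path: G - L - B - H - J - P - F - C.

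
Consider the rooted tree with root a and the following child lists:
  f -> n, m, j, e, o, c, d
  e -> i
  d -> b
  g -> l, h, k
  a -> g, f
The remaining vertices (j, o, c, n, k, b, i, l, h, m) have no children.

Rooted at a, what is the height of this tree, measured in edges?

The longest root-to-leaf path is a–f–d–b (3 edges).

3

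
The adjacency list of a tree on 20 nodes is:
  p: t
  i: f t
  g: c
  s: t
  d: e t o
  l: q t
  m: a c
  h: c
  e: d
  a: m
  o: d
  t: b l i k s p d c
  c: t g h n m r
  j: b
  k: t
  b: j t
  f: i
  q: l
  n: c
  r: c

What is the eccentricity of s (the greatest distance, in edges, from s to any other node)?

4

A farthest node from s is a.
The path s–t–c–m–a has 4 edges.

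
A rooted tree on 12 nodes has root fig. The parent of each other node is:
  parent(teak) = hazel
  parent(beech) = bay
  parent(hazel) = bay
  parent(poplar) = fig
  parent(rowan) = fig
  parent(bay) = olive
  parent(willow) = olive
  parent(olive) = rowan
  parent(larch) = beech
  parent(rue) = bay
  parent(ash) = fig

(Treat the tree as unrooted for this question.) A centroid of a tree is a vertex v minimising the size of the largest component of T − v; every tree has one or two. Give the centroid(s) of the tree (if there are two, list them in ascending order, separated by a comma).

Delete olive: the remaining components have sizes 6, 4, 1. Max 6 ≤ 6, so olive is a centroid.
bay is adjacent to olive and is also a centroid (the largest component after removing it is likewise 6).

bay, olive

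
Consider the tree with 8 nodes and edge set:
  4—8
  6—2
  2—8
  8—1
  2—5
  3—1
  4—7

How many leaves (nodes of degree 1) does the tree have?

The leaves are 3, 5, 6, 7.
That is 4 leaves.

4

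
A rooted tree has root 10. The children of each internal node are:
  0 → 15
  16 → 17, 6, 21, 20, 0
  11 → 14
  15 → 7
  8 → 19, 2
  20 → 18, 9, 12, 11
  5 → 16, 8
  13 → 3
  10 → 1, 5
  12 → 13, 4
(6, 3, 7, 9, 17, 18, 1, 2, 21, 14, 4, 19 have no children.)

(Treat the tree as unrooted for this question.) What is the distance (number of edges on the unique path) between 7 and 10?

5

Walking from 7: 7–15–0–16–5–10. Length 5.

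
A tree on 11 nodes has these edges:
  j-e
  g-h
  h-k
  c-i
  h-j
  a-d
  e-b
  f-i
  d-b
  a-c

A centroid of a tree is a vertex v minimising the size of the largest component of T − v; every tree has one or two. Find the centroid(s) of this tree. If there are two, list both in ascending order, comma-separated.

Removing b splits the tree into components of sizes 5, 5; the largest is 5 ≤ ⌊11/2⌋ = 5.
No neighbour of b does as well, so b is the unique centroid.

b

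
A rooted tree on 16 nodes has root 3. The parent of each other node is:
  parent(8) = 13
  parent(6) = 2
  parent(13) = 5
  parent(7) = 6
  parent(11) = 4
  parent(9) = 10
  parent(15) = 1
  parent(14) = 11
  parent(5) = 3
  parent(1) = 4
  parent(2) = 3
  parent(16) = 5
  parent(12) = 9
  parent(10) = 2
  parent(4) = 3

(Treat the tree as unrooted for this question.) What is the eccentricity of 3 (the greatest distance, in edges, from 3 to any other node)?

Distances from 3 peak at 4, attained at 12.
3 – 2 – 10 – 9 – 12

4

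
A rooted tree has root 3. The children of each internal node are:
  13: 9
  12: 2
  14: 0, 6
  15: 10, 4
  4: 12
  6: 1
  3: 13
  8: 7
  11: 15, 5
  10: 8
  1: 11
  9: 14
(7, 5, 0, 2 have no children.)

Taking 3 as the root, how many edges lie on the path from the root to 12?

3 → 13 → 9 → 14 → 6 → 1 → 11 → 15 → 4 → 12 — 9 edges.

9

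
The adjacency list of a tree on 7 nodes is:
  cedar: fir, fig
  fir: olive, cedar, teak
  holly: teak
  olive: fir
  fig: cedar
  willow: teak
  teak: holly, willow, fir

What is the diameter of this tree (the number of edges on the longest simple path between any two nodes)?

A longest path is willow–teak–fir–cedar–fig, with 4 edges.

4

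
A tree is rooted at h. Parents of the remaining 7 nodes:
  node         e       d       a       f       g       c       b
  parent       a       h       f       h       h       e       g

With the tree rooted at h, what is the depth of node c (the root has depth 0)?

4

Climbing from c to the root: c–e–a–f–h. That's 4 steps.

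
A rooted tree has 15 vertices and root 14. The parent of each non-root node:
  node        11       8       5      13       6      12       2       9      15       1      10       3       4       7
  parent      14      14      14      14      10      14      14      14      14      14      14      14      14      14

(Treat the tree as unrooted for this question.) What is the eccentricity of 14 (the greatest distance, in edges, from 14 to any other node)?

2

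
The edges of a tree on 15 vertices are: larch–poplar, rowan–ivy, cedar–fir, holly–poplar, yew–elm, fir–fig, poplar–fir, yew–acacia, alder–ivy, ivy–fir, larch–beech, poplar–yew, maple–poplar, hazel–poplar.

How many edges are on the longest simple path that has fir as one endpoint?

3

Distances from fir peak at 3, attained at beech (elm, acacia also at distance 3).
fir-poplar-larch-beech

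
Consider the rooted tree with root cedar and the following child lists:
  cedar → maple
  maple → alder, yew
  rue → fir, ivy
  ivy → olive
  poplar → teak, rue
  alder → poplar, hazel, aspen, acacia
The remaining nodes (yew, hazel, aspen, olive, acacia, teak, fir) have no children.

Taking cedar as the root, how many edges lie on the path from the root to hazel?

3

cedar → maple → alder → hazel — 3 edges.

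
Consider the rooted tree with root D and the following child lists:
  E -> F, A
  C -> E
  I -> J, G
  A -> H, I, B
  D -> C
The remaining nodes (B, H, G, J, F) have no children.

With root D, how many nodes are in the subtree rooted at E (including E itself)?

The subtree rooted at E contains: E, A, F, I, B, H, J, G — 8 nodes.

8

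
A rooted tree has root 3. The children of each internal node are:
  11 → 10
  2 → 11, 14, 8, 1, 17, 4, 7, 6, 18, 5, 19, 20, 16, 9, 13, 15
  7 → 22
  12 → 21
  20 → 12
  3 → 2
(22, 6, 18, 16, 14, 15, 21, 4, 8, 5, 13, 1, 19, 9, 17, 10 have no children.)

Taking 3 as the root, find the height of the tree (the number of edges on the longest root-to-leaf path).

21 sits deepest: 3 – 2 – 20 – 12 – 21 — 4 edges from the root.

4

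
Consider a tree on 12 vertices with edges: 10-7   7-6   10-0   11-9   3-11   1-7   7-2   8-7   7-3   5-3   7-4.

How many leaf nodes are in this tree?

Degree-1 nodes: 0, 1, 2, 4, 5, 6, 8, 9 — 8 of them.

8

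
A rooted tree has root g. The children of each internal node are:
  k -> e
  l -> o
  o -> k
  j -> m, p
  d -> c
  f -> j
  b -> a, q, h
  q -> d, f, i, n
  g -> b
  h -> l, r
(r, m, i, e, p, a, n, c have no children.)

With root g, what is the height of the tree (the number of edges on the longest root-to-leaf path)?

6

A deepest node is e, reached by g–b–h–l–o–k–e.
That path has 6 edges, so the height is 6.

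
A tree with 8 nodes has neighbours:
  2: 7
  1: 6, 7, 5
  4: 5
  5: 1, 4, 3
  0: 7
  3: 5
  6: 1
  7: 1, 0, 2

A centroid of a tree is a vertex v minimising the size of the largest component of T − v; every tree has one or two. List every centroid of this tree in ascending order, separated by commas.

If 1 is removed the pieces have sizes 3, 3, 1, all ≤ ⌊8/2⌋ = 4.
Every other node leaves some component of size > 4, so the centroid is unique.

1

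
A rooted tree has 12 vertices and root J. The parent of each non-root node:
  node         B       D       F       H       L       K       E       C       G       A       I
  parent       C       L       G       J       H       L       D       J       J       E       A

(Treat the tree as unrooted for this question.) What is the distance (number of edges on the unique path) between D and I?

3

Walking from D: D - E - A - I. Length 3.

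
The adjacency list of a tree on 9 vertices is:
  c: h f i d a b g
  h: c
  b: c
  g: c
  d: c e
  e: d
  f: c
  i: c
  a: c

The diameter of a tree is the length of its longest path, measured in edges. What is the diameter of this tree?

3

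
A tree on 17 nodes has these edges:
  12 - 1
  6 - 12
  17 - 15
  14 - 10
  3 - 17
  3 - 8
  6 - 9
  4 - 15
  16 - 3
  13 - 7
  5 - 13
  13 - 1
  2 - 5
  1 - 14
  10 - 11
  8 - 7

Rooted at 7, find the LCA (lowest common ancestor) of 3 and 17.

3

Path 3→root: 3 8 7; path 17→root: 17 3 8 7.
First common node: 3.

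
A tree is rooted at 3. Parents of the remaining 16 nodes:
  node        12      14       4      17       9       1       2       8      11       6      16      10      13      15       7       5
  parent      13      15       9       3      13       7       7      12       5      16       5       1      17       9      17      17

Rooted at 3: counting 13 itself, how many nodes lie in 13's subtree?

7

Descendants of 13 (including itself): 13, 12, 9, 8, 15, 4, 14. That's 7.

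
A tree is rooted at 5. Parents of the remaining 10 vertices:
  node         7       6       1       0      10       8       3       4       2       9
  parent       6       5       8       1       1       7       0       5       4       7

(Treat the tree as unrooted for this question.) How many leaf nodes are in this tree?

4

Degree-1 nodes: 2, 3, 9, 10 — 4 of them.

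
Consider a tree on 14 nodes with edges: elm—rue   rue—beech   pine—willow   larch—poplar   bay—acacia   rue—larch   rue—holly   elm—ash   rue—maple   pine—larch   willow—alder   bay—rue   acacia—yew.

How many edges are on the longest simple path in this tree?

BFS from alder reaches yew last, at distance 7; BFS from yew confirms no node is farther.
Path: alder-willow-pine-larch-rue-bay-acacia-yew.

7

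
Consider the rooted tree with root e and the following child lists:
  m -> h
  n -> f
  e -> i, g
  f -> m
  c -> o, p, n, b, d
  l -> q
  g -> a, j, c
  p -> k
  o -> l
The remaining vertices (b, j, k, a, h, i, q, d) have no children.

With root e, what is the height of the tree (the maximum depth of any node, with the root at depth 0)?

6

h sits deepest: e–g–c–n–f–m–h — 6 edges from the root.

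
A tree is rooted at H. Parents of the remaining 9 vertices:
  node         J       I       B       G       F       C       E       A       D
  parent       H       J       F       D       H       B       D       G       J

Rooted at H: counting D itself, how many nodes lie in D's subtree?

4

D's subtree: {D, E, G, A}, size 4.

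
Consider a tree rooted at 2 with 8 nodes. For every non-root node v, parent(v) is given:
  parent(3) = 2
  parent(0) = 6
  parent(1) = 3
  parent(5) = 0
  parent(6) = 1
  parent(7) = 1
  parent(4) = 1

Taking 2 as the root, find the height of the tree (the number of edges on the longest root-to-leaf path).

5

The longest root-to-leaf path is 2 → 3 → 1 → 6 → 0 → 5 (5 edges).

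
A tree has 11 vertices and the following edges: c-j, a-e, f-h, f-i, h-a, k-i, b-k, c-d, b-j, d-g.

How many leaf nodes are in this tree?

The leaves are e, g.
That is 2 leaves.

2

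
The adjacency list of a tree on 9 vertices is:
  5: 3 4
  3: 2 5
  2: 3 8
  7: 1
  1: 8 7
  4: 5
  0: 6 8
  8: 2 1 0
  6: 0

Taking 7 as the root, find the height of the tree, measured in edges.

6

4 sits deepest: 7 – 1 – 8 – 2 – 3 – 5 – 4 — 6 edges from the root.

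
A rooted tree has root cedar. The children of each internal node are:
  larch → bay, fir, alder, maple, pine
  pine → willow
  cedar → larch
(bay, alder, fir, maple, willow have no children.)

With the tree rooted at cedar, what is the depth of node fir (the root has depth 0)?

Climbing from fir to the root: fir–larch–cedar. That's 2 steps.

2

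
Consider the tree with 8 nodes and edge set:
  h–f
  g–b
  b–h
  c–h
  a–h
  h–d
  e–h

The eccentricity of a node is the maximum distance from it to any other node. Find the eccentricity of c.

3

Distances from c peak at 3, attained at g.
c – h – b – g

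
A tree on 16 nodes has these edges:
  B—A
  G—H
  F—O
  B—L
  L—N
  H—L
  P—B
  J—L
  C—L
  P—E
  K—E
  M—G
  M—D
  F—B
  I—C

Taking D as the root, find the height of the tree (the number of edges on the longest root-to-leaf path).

The longest root-to-leaf path is D-M-G-H-L-B-P-E-K (8 edges).

8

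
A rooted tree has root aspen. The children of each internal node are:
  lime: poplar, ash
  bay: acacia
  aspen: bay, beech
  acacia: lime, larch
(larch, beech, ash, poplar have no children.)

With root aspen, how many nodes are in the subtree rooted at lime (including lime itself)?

3

The subtree rooted at lime contains: lime, ash, poplar — 3 nodes.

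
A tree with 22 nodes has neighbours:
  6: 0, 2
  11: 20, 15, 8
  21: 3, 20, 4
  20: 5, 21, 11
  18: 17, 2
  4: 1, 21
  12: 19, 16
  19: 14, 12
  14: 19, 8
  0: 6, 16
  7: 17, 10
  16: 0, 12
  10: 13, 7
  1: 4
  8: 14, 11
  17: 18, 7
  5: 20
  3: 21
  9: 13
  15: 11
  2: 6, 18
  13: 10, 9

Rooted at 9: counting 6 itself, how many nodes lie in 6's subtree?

Descendants of 6 (including itself): 6, 0, 16, 12, 19, 14, 8, 11, 15, 20, 5, 21, 3, 4, 1. That's 15.

15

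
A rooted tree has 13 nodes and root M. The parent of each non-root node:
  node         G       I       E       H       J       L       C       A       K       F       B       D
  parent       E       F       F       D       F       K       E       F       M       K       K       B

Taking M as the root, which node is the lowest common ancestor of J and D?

Path J→root: J F K M; path D→root: D B K M.
First common node: K.

K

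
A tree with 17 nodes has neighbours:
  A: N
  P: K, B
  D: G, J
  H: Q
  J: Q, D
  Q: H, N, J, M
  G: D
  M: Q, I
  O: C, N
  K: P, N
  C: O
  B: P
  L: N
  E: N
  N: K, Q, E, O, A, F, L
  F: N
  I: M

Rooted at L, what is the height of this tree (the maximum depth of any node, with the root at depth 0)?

5

G sits deepest: L–N–Q–J–D–G — 5 edges from the root.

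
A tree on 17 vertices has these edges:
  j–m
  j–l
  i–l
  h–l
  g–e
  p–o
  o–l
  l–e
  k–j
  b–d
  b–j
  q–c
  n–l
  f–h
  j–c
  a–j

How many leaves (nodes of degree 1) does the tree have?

10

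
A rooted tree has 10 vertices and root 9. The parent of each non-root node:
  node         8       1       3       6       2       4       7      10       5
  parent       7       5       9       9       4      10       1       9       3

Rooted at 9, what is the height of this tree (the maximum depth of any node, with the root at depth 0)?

The longest root-to-leaf path is 9 – 3 – 5 – 1 – 7 – 8 (5 edges).

5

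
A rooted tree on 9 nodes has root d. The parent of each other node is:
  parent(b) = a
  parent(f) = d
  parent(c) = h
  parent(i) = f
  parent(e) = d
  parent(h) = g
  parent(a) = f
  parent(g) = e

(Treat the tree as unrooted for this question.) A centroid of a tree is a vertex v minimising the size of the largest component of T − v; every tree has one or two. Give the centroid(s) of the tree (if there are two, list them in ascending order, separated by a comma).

If d is removed the pieces have sizes 4, 4, all ≤ ⌊9/2⌋ = 4.
Every other node leaves some component of size > 4, so the centroid is unique.

d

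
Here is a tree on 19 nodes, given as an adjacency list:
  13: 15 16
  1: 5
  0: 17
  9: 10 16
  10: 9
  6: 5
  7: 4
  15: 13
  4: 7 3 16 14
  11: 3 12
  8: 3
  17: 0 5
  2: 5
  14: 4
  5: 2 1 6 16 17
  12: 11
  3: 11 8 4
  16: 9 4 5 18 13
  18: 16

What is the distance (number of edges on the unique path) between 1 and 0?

3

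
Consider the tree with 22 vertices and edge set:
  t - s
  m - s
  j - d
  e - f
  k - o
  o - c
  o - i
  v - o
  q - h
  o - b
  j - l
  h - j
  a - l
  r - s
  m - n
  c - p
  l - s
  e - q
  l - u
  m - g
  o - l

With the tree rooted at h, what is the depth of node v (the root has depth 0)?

Climbing from v to the root: v–o–l–j–h. That's 4 steps.

4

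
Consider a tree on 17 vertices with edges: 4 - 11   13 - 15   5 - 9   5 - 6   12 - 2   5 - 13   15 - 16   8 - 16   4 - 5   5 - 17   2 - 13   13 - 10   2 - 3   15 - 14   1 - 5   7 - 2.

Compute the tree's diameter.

Starting from 8, a farthest node is 11 at distance 6.
One longest path: 8 - 16 - 15 - 13 - 5 - 4 - 11.
So the diameter is 6.

6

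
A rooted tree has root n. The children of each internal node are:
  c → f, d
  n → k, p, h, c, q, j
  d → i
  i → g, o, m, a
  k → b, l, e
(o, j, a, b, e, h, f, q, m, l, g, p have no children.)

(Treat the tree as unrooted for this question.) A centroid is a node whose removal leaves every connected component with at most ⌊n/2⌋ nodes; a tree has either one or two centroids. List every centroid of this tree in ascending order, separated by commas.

n

Delete n: the remaining components have sizes 8, 4, 1, 1, 1, 1. Max 8 ≤ 8, so n is a centroid.
Every other node leaves some component of size > 8, so the centroid is unique.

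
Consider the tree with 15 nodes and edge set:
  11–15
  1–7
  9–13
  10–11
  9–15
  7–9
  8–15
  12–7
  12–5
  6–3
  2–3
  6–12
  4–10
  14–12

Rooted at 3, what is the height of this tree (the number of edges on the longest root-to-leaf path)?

8

A deepest node is 4, reached by 3 – 6 – 12 – 7 – 9 – 15 – 11 – 10 – 4.
That path has 8 edges, so the height is 8.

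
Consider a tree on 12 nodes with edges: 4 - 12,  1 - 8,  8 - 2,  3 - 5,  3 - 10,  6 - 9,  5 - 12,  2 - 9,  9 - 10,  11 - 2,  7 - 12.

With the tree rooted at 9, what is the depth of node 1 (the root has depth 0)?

3

Path from 9 to 1: 9–2–8–1, which has 3 edges.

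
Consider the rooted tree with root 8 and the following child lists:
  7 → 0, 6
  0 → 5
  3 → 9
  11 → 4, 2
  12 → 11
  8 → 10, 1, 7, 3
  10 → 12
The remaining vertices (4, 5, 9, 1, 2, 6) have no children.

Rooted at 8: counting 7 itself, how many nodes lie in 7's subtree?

Descendants of 7 (including itself): 7, 0, 6, 5. That's 4.

4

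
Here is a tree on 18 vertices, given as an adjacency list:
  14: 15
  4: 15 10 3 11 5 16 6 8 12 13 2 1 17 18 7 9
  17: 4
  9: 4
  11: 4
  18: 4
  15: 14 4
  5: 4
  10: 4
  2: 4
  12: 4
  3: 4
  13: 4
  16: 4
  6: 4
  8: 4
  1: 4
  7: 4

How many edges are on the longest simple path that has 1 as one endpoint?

A farthest node from 1 is 14.
The path 1 – 4 – 15 – 14 has 3 edges.

3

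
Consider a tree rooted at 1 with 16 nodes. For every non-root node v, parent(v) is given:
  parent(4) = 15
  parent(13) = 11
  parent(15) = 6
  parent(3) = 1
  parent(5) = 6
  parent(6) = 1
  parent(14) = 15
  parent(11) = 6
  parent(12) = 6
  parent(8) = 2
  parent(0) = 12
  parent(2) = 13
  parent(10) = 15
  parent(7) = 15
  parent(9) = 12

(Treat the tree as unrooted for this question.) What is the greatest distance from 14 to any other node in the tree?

A farthest node from 14 is 8.
The path 14-15-6-11-13-2-8 has 6 edges.

6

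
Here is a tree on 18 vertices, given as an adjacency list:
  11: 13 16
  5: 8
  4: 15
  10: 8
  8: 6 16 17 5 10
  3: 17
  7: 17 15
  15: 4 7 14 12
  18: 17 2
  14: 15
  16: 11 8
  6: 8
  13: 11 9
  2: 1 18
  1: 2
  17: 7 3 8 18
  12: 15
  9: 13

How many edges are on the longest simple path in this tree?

8

Starting from 9, a farthest node is 4 at distance 8.
One longest path: 9-13-11-16-8-17-7-15-4.
So the diameter is 8.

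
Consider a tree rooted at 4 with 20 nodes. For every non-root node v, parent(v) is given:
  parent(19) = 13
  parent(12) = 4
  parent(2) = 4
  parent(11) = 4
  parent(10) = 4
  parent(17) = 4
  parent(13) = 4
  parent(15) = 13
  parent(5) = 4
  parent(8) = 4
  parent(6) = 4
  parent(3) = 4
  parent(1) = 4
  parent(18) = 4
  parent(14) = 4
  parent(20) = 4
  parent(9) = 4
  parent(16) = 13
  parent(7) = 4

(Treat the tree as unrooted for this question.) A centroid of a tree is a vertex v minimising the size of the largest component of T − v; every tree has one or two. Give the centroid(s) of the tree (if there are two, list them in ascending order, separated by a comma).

If 4 is removed the pieces have sizes 4, 1, 1, 1, 1, 1, 1, 1, 1, 1, 1, 1, 1, 1, 1, 1, all ≤ ⌊20/2⌋ = 10.
No neighbour of 4 does as well, so 4 is the unique centroid.

4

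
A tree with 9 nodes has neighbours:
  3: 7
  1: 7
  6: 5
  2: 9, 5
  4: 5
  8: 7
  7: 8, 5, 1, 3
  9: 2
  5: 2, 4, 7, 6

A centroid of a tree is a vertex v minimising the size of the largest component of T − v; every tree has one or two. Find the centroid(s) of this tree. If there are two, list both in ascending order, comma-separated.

Delete 5: the remaining components have sizes 4, 2, 1, 1. Max 4 ≤ 4, so 5 is a centroid.
Every other node leaves some component of size > 4, so the centroid is unique.

5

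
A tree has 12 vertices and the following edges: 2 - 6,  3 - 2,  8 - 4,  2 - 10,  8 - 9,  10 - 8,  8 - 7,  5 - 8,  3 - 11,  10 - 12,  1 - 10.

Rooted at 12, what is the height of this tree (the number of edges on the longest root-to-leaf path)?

A deepest node is 11, reached by 12-10-2-3-11.
That path has 4 edges, so the height is 4.

4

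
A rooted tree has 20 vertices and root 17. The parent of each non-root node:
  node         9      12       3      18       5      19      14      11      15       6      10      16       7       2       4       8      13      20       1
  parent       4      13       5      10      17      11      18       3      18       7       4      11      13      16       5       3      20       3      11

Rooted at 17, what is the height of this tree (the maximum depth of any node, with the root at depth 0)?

6

6 sits deepest: 17-5-3-20-13-7-6 — 6 edges from the root.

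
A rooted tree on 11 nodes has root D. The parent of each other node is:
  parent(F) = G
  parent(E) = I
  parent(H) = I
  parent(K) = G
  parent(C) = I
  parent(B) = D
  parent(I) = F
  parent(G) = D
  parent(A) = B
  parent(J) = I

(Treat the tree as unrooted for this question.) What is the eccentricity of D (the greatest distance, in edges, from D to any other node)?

A farthest node from D is H (E, J, C also at distance 4).
The path D–G–F–I–H has 4 edges.

4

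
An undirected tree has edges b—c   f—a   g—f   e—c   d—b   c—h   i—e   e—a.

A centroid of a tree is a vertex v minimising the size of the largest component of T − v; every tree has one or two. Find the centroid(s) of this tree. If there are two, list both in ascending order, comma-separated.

e

Removing e splits the tree into components of sizes 4, 3, 1; the largest is 4 ≤ ⌊9/2⌋ = 4.
Every other node leaves some component of size > 4, so the centroid is unique.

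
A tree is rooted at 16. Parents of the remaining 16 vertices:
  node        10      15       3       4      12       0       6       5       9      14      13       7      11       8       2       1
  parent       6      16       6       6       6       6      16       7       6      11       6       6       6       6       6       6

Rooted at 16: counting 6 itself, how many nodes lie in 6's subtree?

15

Descendants of 6 (including itself): 6, 0, 11, 2, 7, 13, 8, 1, 9, 10, 12, 3, 4, 14, 5. That's 15.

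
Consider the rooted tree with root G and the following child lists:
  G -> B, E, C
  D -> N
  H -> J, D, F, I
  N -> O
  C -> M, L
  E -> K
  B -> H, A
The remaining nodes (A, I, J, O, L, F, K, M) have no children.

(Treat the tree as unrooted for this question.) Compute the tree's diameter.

A longest path is M–C–G–B–H–D–N–O, with 7 edges.

7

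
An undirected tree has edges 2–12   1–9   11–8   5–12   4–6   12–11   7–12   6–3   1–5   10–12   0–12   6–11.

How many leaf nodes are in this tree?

The leaves are 0, 2, 3, 4, 7, 8, 9, 10.
That is 8 leaves.

8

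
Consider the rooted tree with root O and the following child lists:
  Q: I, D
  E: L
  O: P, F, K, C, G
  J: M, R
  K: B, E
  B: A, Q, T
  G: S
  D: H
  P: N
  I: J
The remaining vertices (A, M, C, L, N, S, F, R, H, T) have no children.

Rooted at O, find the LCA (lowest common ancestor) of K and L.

Path K→root: K O; path L→root: L E K O.
First common node: K.

K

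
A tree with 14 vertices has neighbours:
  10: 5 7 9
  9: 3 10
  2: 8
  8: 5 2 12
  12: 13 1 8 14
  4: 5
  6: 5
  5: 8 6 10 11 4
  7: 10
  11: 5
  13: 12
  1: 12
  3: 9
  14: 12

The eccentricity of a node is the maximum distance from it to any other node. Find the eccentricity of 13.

The node farthest from 13 is 3, via 13 – 12 – 8 – 5 – 10 – 9 – 3 — 6 edges.

6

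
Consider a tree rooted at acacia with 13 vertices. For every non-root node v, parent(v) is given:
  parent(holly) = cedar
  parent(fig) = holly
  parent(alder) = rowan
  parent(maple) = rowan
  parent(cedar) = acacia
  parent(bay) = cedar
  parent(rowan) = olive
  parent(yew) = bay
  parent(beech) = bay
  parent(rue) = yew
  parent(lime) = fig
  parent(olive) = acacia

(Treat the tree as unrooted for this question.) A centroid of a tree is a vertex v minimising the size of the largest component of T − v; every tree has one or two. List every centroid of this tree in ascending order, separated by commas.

cedar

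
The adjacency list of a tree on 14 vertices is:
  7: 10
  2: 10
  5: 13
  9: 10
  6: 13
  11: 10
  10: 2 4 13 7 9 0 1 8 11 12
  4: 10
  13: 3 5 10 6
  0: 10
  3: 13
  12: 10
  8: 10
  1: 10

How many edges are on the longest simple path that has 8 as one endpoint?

A farthest node from 8 is 5 (3, 6 also at distance 3).
The path 8–10–13–5 has 3 edges.

3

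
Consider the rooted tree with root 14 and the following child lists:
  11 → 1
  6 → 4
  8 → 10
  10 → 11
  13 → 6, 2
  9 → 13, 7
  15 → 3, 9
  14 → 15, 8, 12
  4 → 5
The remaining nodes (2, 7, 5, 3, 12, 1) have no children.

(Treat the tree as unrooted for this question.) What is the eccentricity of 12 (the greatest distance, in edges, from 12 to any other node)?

The node farthest from 12 is 5, via 12–14–15–9–13–6–4–5 — 7 edges.

7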